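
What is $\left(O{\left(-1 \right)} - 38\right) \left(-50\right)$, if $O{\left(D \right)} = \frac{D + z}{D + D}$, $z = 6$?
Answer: $2025$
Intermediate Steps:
$O{\left(D \right)} = \frac{6 + D}{2 D}$ ($O{\left(D \right)} = \frac{D + 6}{D + D} = \frac{6 + D}{2 D}$)
$\left(O{\left(-1 \right)} - 38\right) \left(-50\right) = \left(\frac{6 - 1}{2 \left(-1\right)} - 38\right) \left(-50\right) = \left(\frac{1}{2} \left(-1\right) 5 - 38\right) \left(-50\right) = \left(- \frac{5}{2} - 38\right) \left(-50\right) = \left(- \frac{81}{2}\right) \left(-50\right) = 2025$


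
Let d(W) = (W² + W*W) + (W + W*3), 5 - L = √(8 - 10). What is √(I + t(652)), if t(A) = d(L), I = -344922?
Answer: 2*√(-86214 - 6*I*√2) ≈ 0.028899 - 587.24*I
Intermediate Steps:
L = 5 - I*√2 (L = 5 - √(8 - 10) = 5 - √(-2) = 5 - I*√2 ≈ 5.0 - 1.4142*I)
d(W) = 2*W² + 4*W (d(W) = (W² + W²) + (W + 3*W) = 2*W² + 4*W)
t(A) = 2*(5 - I*√2)*(7 - I*√2) (t(A) = 2*(5 - I*√2)*(2 + (5 - I*√2)) = 2*(5 - I*√2)*(7 - I*√2))
√(I + t(652)) = √(-344922 + (66 - 24*I*√2)) = √(-344856 - 24*I*√2)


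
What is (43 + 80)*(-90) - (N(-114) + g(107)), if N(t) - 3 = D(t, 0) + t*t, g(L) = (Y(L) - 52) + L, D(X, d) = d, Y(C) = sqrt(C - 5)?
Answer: -24124 - sqrt(102) ≈ -24134.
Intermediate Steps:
Y(C) = sqrt(-5 + C)
g(L) = -52 + L + sqrt(-5 + L) (g(L) = (sqrt(-5 + L) - 52) + L = (-52 + sqrt(-5 + L)) + L = -52 + L + sqrt(-5 + L))
N(t) = 3 + t**2 (N(t) = 3 + (0 + t*t) = 3 + (0 + t**2) = 3 + t**2)
(43 + 80)*(-90) - (N(-114) + g(107)) = (43 + 80)*(-90) - ((3 + (-114)**2) + (-52 + 107 + sqrt(-5 + 107))) = 123*(-90) - ((3 + 12996) + (-52 + 107 + sqrt(102))) = -11070 - (12999 + (55 + sqrt(102))) = -11070 - (13054 + sqrt(102)) = -11070 + (-13054 - sqrt(102)) = -24124 - sqrt(102)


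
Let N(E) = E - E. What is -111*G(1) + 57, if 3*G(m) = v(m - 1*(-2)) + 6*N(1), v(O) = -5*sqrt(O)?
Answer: 57 + 185*sqrt(3) ≈ 377.43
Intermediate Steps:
N(E) = 0
G(m) = -5*sqrt(2 + m)/3 (G(m) = (-5*sqrt(m - 1*(-2)) + 6*0)/3 = (-5*sqrt(m + 2) + 0)/3 = (-5*sqrt(2 + m) + 0)/3 = (-5*sqrt(2 + m))/3 = -5*sqrt(2 + m)/3)
-111*G(1) + 57 = -(-185)*sqrt(2 + 1) + 57 = -(-185)*sqrt(3) + 57 = 185*sqrt(3) + 57 = 57 + 185*sqrt(3)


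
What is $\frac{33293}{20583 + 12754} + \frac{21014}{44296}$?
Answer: $\frac{155377889}{105478268} \approx 1.4731$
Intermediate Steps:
$\frac{33293}{20583 + 12754} + \frac{21014}{44296} = \frac{33293}{33337} + 21014 \cdot \frac{1}{44296} = 33293 \cdot \frac{1}{33337} + \frac{1501}{3164} = \frac{33293}{33337} + \frac{1501}{3164} = \frac{155377889}{105478268}$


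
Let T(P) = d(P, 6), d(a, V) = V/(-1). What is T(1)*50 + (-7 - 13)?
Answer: -320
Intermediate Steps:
d(a, V) = -V (d(a, V) = V*(-1) = -V)
T(P) = -6 (T(P) = -1*6 = -6)
T(1)*50 + (-7 - 13) = -6*50 + (-7 - 13) = -300 - 20 = -320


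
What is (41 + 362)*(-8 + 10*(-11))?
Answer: -47554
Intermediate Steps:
(41 + 362)*(-8 + 10*(-11)) = 403*(-8 - 110) = 403*(-118) = -47554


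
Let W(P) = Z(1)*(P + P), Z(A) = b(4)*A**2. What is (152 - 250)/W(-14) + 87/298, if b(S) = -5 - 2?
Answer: -31/149 ≈ -0.20805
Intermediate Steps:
b(S) = -7
Z(A) = -7*A**2
W(P) = -14*P (W(P) = (-7*1**2)*(P + P) = (-7*1)*(2*P) = -14*P)
(152 - 250)/W(-14) + 87/298 = (152 - 250)/((-14*(-14))) + 87/298 = -98/196 + 87*(1/298) = -98*1/196 + 87/298 = -1/2 + 87/298 = -31/149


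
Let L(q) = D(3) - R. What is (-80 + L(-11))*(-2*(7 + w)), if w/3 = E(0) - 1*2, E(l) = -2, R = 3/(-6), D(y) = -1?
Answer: -805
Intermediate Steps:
R = -½ (R = 3*(-⅙) = -½ ≈ -0.50000)
w = -12 (w = 3*(-2 - 1*2) = 3*(-2 - 2) = 3*(-4) = -12)
L(q) = -½ (L(q) = -1 - 1*(-½) = -1 + ½ = -½)
(-80 + L(-11))*(-2*(7 + w)) = (-80 - ½)*(-2*(7 - 12)) = -(-161)*(-5) = -161/2*10 = -805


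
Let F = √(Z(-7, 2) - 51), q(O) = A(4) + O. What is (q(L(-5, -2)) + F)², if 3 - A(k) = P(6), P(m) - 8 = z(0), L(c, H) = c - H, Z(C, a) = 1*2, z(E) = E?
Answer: 15 - 112*I ≈ 15.0 - 112.0*I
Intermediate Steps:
Z(C, a) = 2
P(m) = 8 (P(m) = 8 + 0 = 8)
A(k) = -5 (A(k) = 3 - 1*8 = 3 - 8 = -5)
q(O) = -5 + O
F = 7*I (F = √(2 - 51) = √(-49) = 7*I ≈ 7.0*I)
(q(L(-5, -2)) + F)² = ((-5 + (-5 - 1*(-2))) + 7*I)² = ((-5 + (-5 + 2)) + 7*I)² = ((-5 - 3) + 7*I)² = (-8 + 7*I)²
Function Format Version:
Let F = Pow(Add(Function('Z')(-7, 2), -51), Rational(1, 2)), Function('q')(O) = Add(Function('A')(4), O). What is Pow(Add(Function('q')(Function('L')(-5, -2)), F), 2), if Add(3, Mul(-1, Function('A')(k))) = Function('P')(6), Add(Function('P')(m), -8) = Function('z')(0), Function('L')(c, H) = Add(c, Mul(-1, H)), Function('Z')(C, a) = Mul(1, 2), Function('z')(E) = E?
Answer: Add(15, Mul(-112, I)) ≈ Add(15.000, Mul(-112.00, I))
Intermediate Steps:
Function('Z')(C, a) = 2
Function('P')(m) = 8 (Function('P')(m) = Add(8, 0) = 8)
Function('A')(k) = -5 (Function('A')(k) = Add(3, Mul(-1, 8)) = Add(3, -8) = -5)
Function('q')(O) = Add(-5, O)
F = Mul(7, I) (F = Pow(Add(2, -51), Rational(1, 2)) = Pow(-49, Rational(1, 2)) = Mul(7, I) ≈ Mul(7.0000, I))
Pow(Add(Function('q')(Function('L')(-5, -2)), F), 2) = Pow(Add(Add(-5, Add(-5, Mul(-1, -2))), Mul(7, I)), 2) = Pow(Add(Add(-5, Add(-5, 2)), Mul(7, I)), 2) = Pow(Add(Add(-5, -3), Mul(7, I)), 2) = Pow(Add(-8, Mul(7, I)), 2)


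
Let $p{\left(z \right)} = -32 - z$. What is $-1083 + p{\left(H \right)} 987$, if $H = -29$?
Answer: $-4044$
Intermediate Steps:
$-1083 + p{\left(H \right)} 987 = -1083 + \left(-32 - -29\right) 987 = -1083 + \left(-32 + 29\right) 987 = -1083 - 2961 = -4044$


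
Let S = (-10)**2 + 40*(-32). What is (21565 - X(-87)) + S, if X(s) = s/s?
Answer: 20384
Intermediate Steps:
X(s) = 1
S = -1180 (S = 100 - 1280 = -1180)
(21565 - X(-87)) + S = (21565 - 1*1) - 1180 = (21565 - 1) - 1180 = 21564 - 1180 = 20384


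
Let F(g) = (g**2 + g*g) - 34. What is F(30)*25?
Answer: 44150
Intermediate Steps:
F(g) = -34 + 2*g**2 (F(g) = (g**2 + g**2) - 34 = 2*g**2 - 34 = -34 + 2*g**2)
F(30)*25 = (-34 + 2*30**2)*25 = (-34 + 2*900)*25 = (-34 + 1800)*25 = 1766*25 = 44150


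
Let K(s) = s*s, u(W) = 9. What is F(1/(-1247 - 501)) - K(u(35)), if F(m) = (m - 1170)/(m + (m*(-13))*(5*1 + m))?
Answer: -3584002007/111859 ≈ -32040.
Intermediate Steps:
K(s) = s**2
F(m) = (-1170 + m)/(m - 13*m*(5 + m)) (F(m) = (-1170 + m)/(m + (-13*m)*(5 + m)) = (-1170 + m)/(m - 13*m*(5 + m)))
F(1/(-1247 - 501)) - K(u(35)) = (1170 - 1/(-1247 - 501))/((1/(-1247 - 501))*(64 + 13/(-1247 - 501))) - 1*9**2 = (1170 - 1/(-1748))/((1/(-1748))*(64 + 13/(-1748))) - 1*81 = (1170 - 1*(-1/1748))/((-1/1748)*(64 + 13*(-1/1748))) - 81 = -1748*(1170 + 1/1748)/(64 - 13/1748) - 81 = -1748*2045161/1748/111859/1748 - 81 = -1748*1748/111859*2045161/1748 - 81 = -3574941428/111859 - 81 = -3584002007/111859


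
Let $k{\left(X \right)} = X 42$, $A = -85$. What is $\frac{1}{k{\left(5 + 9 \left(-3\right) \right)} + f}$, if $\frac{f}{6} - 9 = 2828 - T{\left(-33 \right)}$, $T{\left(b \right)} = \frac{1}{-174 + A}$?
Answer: $\frac{259}{4169388} \approx 6.2119 \cdot 10^{-5}$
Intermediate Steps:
$T{\left(b \right)} = - \frac{1}{259}$ ($T{\left(b \right)} = \frac{1}{-174 - 85} = \frac{1}{-259} = - \frac{1}{259}$)
$f = \frac{4408704}{259}$ ($f = 54 + 6 \left(2828 - - \frac{1}{259}\right) = 54 + 6 \left(2828 + \frac{1}{259}\right) = 54 + 6 \cdot \frac{732453}{259} = 54 + \frac{4394718}{259} = \frac{4408704}{259} \approx 17022.0$)
$k{\left(X \right)} = 42 X$
$\frac{1}{k{\left(5 + 9 \left(-3\right) \right)} + f} = \frac{1}{42 \left(5 + 9 \left(-3\right)\right) + \frac{4408704}{259}} = \frac{1}{42 \left(5 - 27\right) + \frac{4408704}{259}} = \frac{1}{42 \left(-22\right) + \frac{4408704}{259}} = \frac{1}{-924 + \frac{4408704}{259}} = \frac{1}{\frac{4169388}{259}} = \frac{259}{4169388}$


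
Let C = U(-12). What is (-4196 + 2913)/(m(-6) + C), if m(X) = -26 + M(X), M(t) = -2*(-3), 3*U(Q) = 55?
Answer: 3849/5 ≈ 769.80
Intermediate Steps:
U(Q) = 55/3 (U(Q) = (⅓)*55 = 55/3)
M(t) = 6
C = 55/3 ≈ 18.333
m(X) = -20 (m(X) = -26 + 6 = -20)
(-4196 + 2913)/(m(-6) + C) = (-4196 + 2913)/(-20 + 55/3) = -1283/(-5/3) = -1283*(-⅗) = 3849/5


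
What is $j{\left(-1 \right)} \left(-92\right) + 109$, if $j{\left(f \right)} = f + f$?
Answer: $293$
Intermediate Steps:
$j{\left(f \right)} = 2 f$
$j{\left(-1 \right)} \left(-92\right) + 109 = 2 \left(-1\right) \left(-92\right) + 109 = \left(-2\right) \left(-92\right) + 109 = 184 + 109 = 293$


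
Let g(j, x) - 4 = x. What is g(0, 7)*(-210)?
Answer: -2310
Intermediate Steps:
g(j, x) = 4 + x
g(0, 7)*(-210) = (4 + 7)*(-210) = 11*(-210) = -2310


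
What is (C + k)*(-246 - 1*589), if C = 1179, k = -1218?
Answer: 32565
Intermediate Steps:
(C + k)*(-246 - 1*589) = (1179 - 1218)*(-246 - 1*589) = -39*(-246 - 589) = -39*(-835) = 32565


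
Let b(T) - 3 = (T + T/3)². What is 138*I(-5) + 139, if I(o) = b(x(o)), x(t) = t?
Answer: 20059/3 ≈ 6686.3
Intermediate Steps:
b(T) = 3 + 16*T²/9 (b(T) = 3 + (T + T/3)² = 3 + (4*T/3)² = 3 + 16*T²/9)
I(o) = 3 + 16*o²/9
138*I(-5) + 139 = 138*(3 + (16/9)*(-5)²) + 139 = 138*(3 + (16/9)*25) + 139 = 138*(3 + 400/9) + 139 = 138*(427/9) + 139 = 19642/3 + 139 = 20059/3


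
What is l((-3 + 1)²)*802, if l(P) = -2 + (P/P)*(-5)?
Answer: -5614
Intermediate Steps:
l(P) = -7 (l(P) = -2 + 1*(-5) = -2 - 5 = -7)
l((-3 + 1)²)*802 = -7*802 = -5614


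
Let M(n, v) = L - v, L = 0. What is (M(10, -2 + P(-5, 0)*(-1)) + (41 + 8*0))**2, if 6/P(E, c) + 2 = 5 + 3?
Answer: 1936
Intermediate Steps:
P(E, c) = 1 (P(E, c) = 6/(-2 + (5 + 3)) = 6/(-2 + 8) = 6/6 = 6*(1/6) = 1)
M(n, v) = -v (M(n, v) = 0 - v = -v)
(M(10, -2 + P(-5, 0)*(-1)) + (41 + 8*0))**2 = (-(-2 + 1*(-1)) + (41 + 8*0))**2 = (-(-2 - 1) + (41 + 0))**2 = (-1*(-3) + 41)**2 = (3 + 41)**2 = 44**2 = 1936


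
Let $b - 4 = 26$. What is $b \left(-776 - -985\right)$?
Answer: $6270$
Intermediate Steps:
$b = 30$ ($b = 4 + 26 = 30$)
$b \left(-776 - -985\right) = 30 \left(-776 - -985\right) = 30 \left(-776 + 985\right) = 30 \cdot 209 = 6270$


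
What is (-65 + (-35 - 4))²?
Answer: 10816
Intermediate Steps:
(-65 + (-35 - 4))² = (-65 - 39)² = (-104)² = 10816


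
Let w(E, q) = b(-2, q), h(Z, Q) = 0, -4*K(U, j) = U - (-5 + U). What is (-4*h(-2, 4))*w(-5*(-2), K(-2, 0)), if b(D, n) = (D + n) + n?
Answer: 0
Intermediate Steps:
K(U, j) = -5/4 (K(U, j) = -(U - (-5 + U))/4 = -(U + (5 - U))/4 = -¼*5 = -5/4)
b(D, n) = D + 2*n
w(E, q) = -2 + 2*q
(-4*h(-2, 4))*w(-5*(-2), K(-2, 0)) = (-4*0)*(-2 + 2*(-5/4)) = 0*(-2 - 5/2) = 0*(-9/2) = 0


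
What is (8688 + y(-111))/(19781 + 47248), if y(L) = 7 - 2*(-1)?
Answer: 2899/22343 ≈ 0.12975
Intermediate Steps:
y(L) = 9 (y(L) = 7 + 2 = 9)
(8688 + y(-111))/(19781 + 47248) = (8688 + 9)/(19781 + 47248) = 8697/67029 = 8697*(1/67029) = 2899/22343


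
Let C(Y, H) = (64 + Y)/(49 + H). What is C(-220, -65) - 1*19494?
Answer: -77937/4 ≈ -19484.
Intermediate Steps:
C(Y, H) = (64 + Y)/(49 + H)
C(-220, -65) - 1*19494 = (64 - 220)/(49 - 65) - 1*19494 = -156/(-16) - 19494 = -1/16*(-156) - 19494 = 39/4 - 19494 = -77937/4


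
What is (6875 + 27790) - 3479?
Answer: 31186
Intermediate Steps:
(6875 + 27790) - 3479 = 34665 - 3479 = 31186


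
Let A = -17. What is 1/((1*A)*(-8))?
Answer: 1/136 ≈ 0.0073529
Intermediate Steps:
1/((1*A)*(-8)) = 1/((1*(-17))*(-8)) = 1/(-17*(-8)) = 1/136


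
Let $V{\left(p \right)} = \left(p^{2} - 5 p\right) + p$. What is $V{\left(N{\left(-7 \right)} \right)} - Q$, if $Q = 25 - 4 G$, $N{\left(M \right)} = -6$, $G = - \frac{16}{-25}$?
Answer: $\frac{939}{25} \approx 37.56$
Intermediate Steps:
$G = \frac{16}{25}$ ($G = \left(-16\right) \left(- \frac{1}{25}\right) = \frac{16}{25} \approx 0.64$)
$V{\left(p \right)} = p^{2} - 4 p$
$Q = \frac{561}{25}$ ($Q = 25 - \frac{64}{25} = \frac{561}{25} \approx 22.44$)
$V{\left(N{\left(-7 \right)} \right)} - Q = - 6 \left(-4 - 6\right) - \frac{561}{25} = \left(-6\right) \left(-10\right) - \frac{561}{25} = 60 - \frac{561}{25} = \frac{939}{25}$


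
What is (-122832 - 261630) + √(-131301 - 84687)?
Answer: -384462 + 2*I*√53997 ≈ -3.8446e+5 + 464.75*I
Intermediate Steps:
(-122832 - 261630) + √(-131301 - 84687) = -384462 + √(-215988) = -384462 + 2*I*√53997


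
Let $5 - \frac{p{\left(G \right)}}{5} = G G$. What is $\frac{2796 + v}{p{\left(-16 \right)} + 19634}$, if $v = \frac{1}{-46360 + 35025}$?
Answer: $\frac{31692659}{208325965} \approx 0.15213$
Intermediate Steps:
$v = - \frac{1}{11335}$ ($v = \frac{1}{-11335} = - \frac{1}{11335} \approx -8.8222 \cdot 10^{-5}$)
$p{\left(G \right)} = 25 - 5 G^{2}$ ($p{\left(G \right)} = 25 - 5 G G = 25 - 5 G^{2}$)
$\frac{2796 + v}{p{\left(-16 \right)} + 19634} = \frac{2796 - \frac{1}{11335}}{\left(25 - 5 \left(-16\right)^{2}\right) + 19634} = \frac{31692659}{11335 \left(\left(25 - 1280\right) + 19634\right)} = \frac{31692659}{11335 \left(-1255 + 19634\right)} = \frac{31692659}{11335 \cdot 18379} = \frac{31692659}{11335} \cdot \frac{1}{18379} = \frac{31692659}{208325965}$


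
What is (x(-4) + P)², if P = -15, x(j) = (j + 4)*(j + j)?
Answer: 225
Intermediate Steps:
x(j) = 2*j*(4 + j) (x(j) = (4 + j)*(2*j) = 2*j*(4 + j))
(x(-4) + P)² = (2*(-4)*(4 - 4) - 15)² = (2*(-4)*0 - 15)² = (0 - 15)² = (-15)² = 225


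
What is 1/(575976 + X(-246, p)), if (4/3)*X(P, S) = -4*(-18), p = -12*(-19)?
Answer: 1/576030 ≈ 1.7360e-6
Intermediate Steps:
p = 228
X(P, S) = 54 (X(P, S) = 3*(-4*(-18))/4 = (3/4)*72 = 54)
1/(575976 + X(-246, p)) = 1/(575976 + 54) = 1/576030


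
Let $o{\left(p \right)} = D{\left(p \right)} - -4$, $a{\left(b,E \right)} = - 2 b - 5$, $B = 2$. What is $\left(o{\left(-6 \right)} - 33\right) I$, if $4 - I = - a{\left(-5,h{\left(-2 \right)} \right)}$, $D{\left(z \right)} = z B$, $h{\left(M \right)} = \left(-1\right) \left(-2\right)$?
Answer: $-369$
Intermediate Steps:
$h{\left(M \right)} = 2$
$a{\left(b,E \right)} = -5 - 2 b$
$D{\left(z \right)} = 2 z$ ($D{\left(z \right)} = z 2 = 2 z$)
$I = 9$ ($I = 4 - - (-5 - -10) = 4 - - (-5 + 10) = 4 - \left(-1\right) 5 = 4 - -5 = 4 + 5 = 9$)
$o{\left(p \right)} = 4 + 2 p$ ($o{\left(p \right)} = 2 p - -4 = 2 p + 4 = 4 + 2 p$)
$\left(o{\left(-6 \right)} - 33\right) I = \left(\left(4 + 2 \left(-6\right)\right) - 33\right) 9 = \left(\left(4 - 12\right) - 33\right) 9 = \left(-8 - 33\right) 9 = \left(-41\right) 9 = -369$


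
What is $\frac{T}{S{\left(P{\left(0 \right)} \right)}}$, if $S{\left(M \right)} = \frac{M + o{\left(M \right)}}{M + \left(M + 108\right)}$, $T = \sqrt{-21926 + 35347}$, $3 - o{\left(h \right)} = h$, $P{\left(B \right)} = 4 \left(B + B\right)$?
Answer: $36 \sqrt{13421} \approx 4170.6$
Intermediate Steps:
$P{\left(B \right)} = 8 B$ ($P{\left(B \right)} = 4 \cdot 2 B = 8 B$)
$o{\left(h \right)} = 3 - h$
$T = \sqrt{13421} \approx 115.85$
$S{\left(M \right)} = \frac{3}{108 + 2 M}$ ($S{\left(M \right)} = \frac{M - \left(-3 + M\right)}{M + \left(M + 108\right)} = \frac{3}{M + \left(108 + M\right)} = \frac{3}{108 + 2 M}$)
$\frac{T}{S{\left(P{\left(0 \right)} \right)}} = \frac{\sqrt{13421}}{\frac{3}{2} \frac{1}{54 + 8 \cdot 0}} = \frac{\sqrt{13421}}{\frac{3}{2} \frac{1}{54 + 0}} = \frac{\sqrt{13421}}{\frac{3}{2} \cdot \frac{1}{54}} = \sqrt{13421} \frac{1}{\frac{1}{36}} = \sqrt{13421} \cdot 36 = 36 \sqrt{13421}$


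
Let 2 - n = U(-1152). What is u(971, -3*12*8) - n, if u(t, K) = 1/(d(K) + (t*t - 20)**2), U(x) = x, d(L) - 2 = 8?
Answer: -1025803799510853/888911438051 ≈ -1154.0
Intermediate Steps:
d(L) = 10 (d(L) = 2 + 8 = 10)
n = 1154 (n = 2 - 1*(-1152) = 2 + 1152 = 1154)
u(t, K) = 1/(10 + (-20 + t**2)**2) (u(t, K) = 1/(10 + (t*t - 20)**2) = 1/(10 + (t**2 - 20)**2) = 1/(10 + (-20 + t**2)**2))
u(971, -3*12*8) - n = 1/(10 + (-20 + 971**2)**2) - 1*1154 = 1/(10 + (-20 + 942841)**2) - 1154 = 1/(10 + 942821**2) - 1154 = 1/(10 + 888911438041) - 1154 = 1/888911438051 - 1154 = -1025803799510853/888911438051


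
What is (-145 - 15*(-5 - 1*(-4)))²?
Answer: 16900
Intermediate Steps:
(-145 - 15*(-5 - 1*(-4)))² = (-145 - 15*(-5 + 4))² = (-145 - 15*(-1))² = (-145 + 15)² = (-130)² = 16900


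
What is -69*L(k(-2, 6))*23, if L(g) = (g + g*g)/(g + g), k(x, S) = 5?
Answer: -4761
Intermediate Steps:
L(g) = (g + g²)/(2*g) (L(g) = (g + g²)/((2*g)) = (g + g²)*(1/(2*g)) = (g + g²)/(2*g))
-69*L(k(-2, 6))*23 = -69*(½ + (½)*5)*23 = -69*(½ + 5/2)*23 = -69*3*23 = -207*23 = -4761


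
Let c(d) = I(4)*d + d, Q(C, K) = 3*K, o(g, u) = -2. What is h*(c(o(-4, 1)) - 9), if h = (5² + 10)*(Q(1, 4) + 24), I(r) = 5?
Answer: -26460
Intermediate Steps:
h = 1260 (h = (5² + 10)*(3*4 + 24) = (25 + 10)*(12 + 24) = 35*36 = 1260)
c(d) = 6*d (c(d) = 5*d + d = 6*d)
h*(c(o(-4, 1)) - 9) = 1260*(6*(-2) - 9) = 1260*(-12 - 9) = 1260*(-21) = -26460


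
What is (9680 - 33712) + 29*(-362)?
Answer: -34530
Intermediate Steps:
(9680 - 33712) + 29*(-362) = -24032 - 10498 = -34530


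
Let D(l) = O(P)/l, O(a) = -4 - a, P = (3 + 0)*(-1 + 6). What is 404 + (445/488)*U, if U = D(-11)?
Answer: 2177127/5368 ≈ 405.58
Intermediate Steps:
P = 15 (P = 3*5 = 15)
D(l) = -19/l (D(l) = (-4 - 1*15)/l = (-4 - 15)/l = -19/l)
U = 19/11 (U = -19/(-11) = -19*(-1/11) = 19/11 ≈ 1.7273)
404 + (445/488)*U = 404 + (445/488)*(19/11) = 404 + 8455/5368 = 2177127/5368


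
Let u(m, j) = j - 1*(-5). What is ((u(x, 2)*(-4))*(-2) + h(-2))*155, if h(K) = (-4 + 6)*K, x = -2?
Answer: 8060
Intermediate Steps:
u(m, j) = 5 + j (u(m, j) = j + 5 = 5 + j)
h(K) = 2*K
((u(x, 2)*(-4))*(-2) + h(-2))*155 = (((5 + 2)*(-4))*(-2) + 2*(-2))*155 = ((7*(-4))*(-2) - 4)*155 = (-28*(-2) - 4)*155 = (56 - 4)*155 = 52*155 = 8060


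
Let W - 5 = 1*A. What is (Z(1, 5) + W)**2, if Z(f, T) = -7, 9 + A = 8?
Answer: 9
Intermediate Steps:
A = -1 (A = -9 + 8 = -1)
W = 4 (W = 5 + 1*(-1) = 5 - 1 = 4)
(Z(1, 5) + W)**2 = (-7 + 4)**2 = (-3)**2 = 9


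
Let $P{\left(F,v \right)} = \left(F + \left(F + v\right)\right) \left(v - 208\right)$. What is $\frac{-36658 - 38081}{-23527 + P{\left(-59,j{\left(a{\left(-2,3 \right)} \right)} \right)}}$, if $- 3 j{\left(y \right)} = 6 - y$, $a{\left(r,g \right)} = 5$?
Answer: $- \frac{672651}{10132} \approx -66.389$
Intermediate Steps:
$j{\left(y \right)} = -2 + \frac{y}{3}$ ($j{\left(y \right)} = - \frac{6 - y}{3} = -2 + \frac{y}{3}$)
$P{\left(F,v \right)} = \left(-208 + v\right) \left(v + 2 F\right)$ ($P{\left(F,v \right)} = \left(v + 2 F\right) \left(-208 + v\right) = \left(-208 + v\right) \left(v + 2 F\right)$)
$\frac{-36658 - 38081}{-23527 + P{\left(-59,j{\left(a{\left(-2,3 \right)} \right)} \right)}} = \frac{-36658 - 38081}{-23527 + \left(\left(-2 + \frac{1}{3} \cdot 5\right)^{2} - -24544 - 208 \left(-2 + \frac{1}{3} \cdot 5\right) + 2 \left(-59\right) \left(-2 + \frac{1}{3} \cdot 5\right)\right)} = - \frac{74739}{-23527 + \left(\left(-2 + \frac{5}{3}\right)^{2} + 24544 - 208 \left(-2 + \frac{5}{3}\right) + 2 \left(-59\right) \left(-2 + \frac{5}{3}\right)\right)} = - \frac{74739}{-23527 + \left(\left(- \frac{1}{3}\right)^{2} + 24544 - - \frac{208}{3} + 2 \left(-59\right) \left(- \frac{1}{3}\right)\right)} = - \frac{74739}{-23527 + \left(\frac{1}{9} + 24544 + \frac{208}{3} + \frac{118}{3}\right)} = - \frac{74739}{-23527 + \frac{221875}{9}} = - \frac{74739}{\frac{10132}{9}} = \left(-74739\right) \frac{9}{10132} = - \frac{672651}{10132}$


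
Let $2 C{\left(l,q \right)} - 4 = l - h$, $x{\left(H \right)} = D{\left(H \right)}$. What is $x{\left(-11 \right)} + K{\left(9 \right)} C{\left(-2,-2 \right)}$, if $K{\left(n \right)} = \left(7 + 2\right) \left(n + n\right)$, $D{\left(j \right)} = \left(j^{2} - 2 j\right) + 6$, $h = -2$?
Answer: $473$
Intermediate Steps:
$D{\left(j \right)} = 6 + j^{2} - 2 j$
$x{\left(H \right)} = 6 + H^{2} - 2 H$
$C{\left(l,q \right)} = 3 + \frac{l}{2}$ ($C{\left(l,q \right)} = 2 + \frac{l - -2}{2} = 2 + \frac{l + 2}{2} = 2 + \frac{2 + l}{2} = 2 + \left(1 + \frac{l}{2}\right) = 3 + \frac{l}{2}$)
$K{\left(n \right)} = 18 n$ ($K{\left(n \right)} = 9 \cdot 2 n = 18 n$)
$x{\left(-11 \right)} + K{\left(9 \right)} C{\left(-2,-2 \right)} = \left(6 + \left(-11\right)^{2} - -22\right) + 18 \cdot 9 \left(3 + \frac{1}{2} \left(-2\right)\right) = \left(6 + 121 + 22\right) + 162 \left(3 - 1\right) = 149 + 162 \cdot 2 = 149 + 324 = 473$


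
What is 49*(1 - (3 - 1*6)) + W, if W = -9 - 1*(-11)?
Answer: 198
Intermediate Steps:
W = 2 (W = -9 + 11 = 2)
49*(1 - (3 - 1*6)) + W = 49*(1 - (3 - 1*6)) + 2 = 49*(1 - (3 - 6)) + 2 = 49*(1 - 1*(-3)) + 2 = 49*(1 + 3) + 2 = 49*4 + 2 = 196 + 2 = 198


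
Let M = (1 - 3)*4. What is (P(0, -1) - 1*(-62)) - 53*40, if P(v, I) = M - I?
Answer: -2065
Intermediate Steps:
M = -8 (M = -2*4 = -8)
P(v, I) = -8 - I
(P(0, -1) - 1*(-62)) - 53*40 = ((-8 - 1*(-1)) - 1*(-62)) - 53*40 = ((-8 + 1) + 62) - 2120 = (-7 + 62) - 2120 = 55 - 2120 = -2065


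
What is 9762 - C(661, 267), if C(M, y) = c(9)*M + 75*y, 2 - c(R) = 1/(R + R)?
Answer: -207869/18 ≈ -11548.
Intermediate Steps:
c(R) = 2 - 1/(2*R) (c(R) = 2 - 1/(R + R) = 2 - 1/(2*R))
C(M, y) = 75*y + 35*M/18 (C(M, y) = (2 - ½/9)*M + 75*y = (2 - ½*⅑)*M + 75*y = (2 - 1/18)*M + 75*y = 35*M/18 + 75*y = 75*y + 35*M/18)
9762 - C(661, 267) = 9762 - (75*267 + (35/18)*661) = 9762 - (20025 + 23135/18) = 9762 - 1*383585/18 = 9762 - 383585/18 = -207869/18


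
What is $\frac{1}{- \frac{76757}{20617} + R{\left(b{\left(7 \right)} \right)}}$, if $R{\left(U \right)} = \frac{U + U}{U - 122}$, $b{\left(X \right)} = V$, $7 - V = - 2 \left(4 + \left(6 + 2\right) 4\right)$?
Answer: $- \frac{886531}{6558037} \approx -0.13518$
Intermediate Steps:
$V = 79$ ($V = 7 - - 2 \left(4 + \left(6 + 2\right) 4\right) = 7 - - 2 \left(4 + 8 \cdot 4\right) = 7 - - 2 \left(4 + 32\right) = 7 - \left(-2\right) 36 = 7 - -72 = 7 + 72 = 79$)
$b{\left(X \right)} = 79$
$R{\left(U \right)} = \frac{2 U}{-122 + U}$
$\frac{1}{- \frac{76757}{20617} + R{\left(b{\left(7 \right)} \right)}} = \frac{1}{- \frac{76757}{20617} + 2 \cdot 79 \frac{1}{-122 + 79}} = \frac{1}{\left(-76757\right) \frac{1}{20617} + 2 \cdot 79 \frac{1}{-43}} = \frac{1}{- \frac{76757}{20617} + 2 \cdot 79 \left(- \frac{1}{43}\right)} = \frac{1}{- \frac{76757}{20617} - \frac{158}{43}} = \frac{1}{- \frac{6558037}{886531}} = - \frac{886531}{6558037}$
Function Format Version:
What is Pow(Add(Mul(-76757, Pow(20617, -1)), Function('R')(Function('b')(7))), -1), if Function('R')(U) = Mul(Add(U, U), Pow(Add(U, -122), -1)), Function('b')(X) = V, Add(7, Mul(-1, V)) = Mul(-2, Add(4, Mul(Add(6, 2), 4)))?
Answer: Rational(-886531, 6558037) ≈ -0.13518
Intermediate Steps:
V = 79 (V = Add(7, Mul(-1, Mul(-2, Add(4, Mul(Add(6, 2), 4))))) = Add(7, Mul(-1, Mul(-2, Add(4, Mul(8, 4))))) = Add(7, Mul(-1, Mul(-2, Add(4, 32)))) = Add(7, Mul(-1, Mul(-2, 36))) = Add(7, Mul(-1, -72)) = Add(7, 72) = 79)
Function('b')(X) = 79
Function('R')(U) = Mul(2, U, Pow(Add(-122, U), -1)) (Function('R')(U) = Mul(Mul(2, U), Pow(Add(-122, U), -1)) = Mul(2, U, Pow(Add(-122, U), -1)))
Pow(Add(Mul(-76757, Pow(20617, -1)), Function('R')(Function('b')(7))), -1) = Pow(Add(Mul(-76757, Pow(20617, -1)), Mul(2, 79, Pow(Add(-122, 79), -1))), -1) = Pow(Add(Mul(-76757, Rational(1, 20617)), Mul(2, 79, Pow(-43, -1))), -1) = Pow(Add(Rational(-76757, 20617), Mul(2, 79, Rational(-1, 43))), -1) = Pow(Add(Rational(-76757, 20617), Rational(-158, 43)), -1) = Pow(Rational(-6558037, 886531), -1) = Rational(-886531, 6558037)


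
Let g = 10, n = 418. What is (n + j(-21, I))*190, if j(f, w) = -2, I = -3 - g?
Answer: 79040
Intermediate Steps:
I = -13 (I = -3 - 1*10 = -3 - 10 = -13)
(n + j(-21, I))*190 = (418 - 2)*190 = 416*190 = 79040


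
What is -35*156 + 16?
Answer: -5444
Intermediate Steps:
-35*156 + 16 = -5460 + 16 = -5444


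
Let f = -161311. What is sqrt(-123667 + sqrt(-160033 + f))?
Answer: sqrt(-123667 + 8*I*sqrt(5021)) ≈ 0.806 + 351.66*I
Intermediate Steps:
sqrt(-123667 + sqrt(-160033 + f)) = sqrt(-123667 + sqrt(-160033 - 161311)) = sqrt(-123667 + sqrt(-321344)) = sqrt(-123667 + 8*I*sqrt(5021))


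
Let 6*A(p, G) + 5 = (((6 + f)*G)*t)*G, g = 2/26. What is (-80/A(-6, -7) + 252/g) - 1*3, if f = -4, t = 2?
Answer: 624663/191 ≈ 3270.5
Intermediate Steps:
g = 1/13 (g = 2*(1/26) = 1/13 ≈ 0.076923)
A(p, G) = -⅚ + 2*G²/3 (A(p, G) = -⅚ + ((((6 - 4)*G)*2)*G)/6 = -⅚ + (((2*G)*2)*G)/6 = -⅚ + ((4*G)*G)/6 = -⅚ + (4*G²)/6 = -⅚ + 2*G²/3)
(-80/A(-6, -7) + 252/g) - 1*3 = (-80/(-⅚ + (⅔)*(-7)²) + 252/(1/13)) - 1*3 = (-80/(-⅚ + (⅔)*49) + 252*13) - 3 = (-80/(-⅚ + 98/3) + 3276) - 3 = (-80/191/6 + 3276) - 3 = (-80*6/191 + 3276) - 3 = (-480/191 + 3276) - 3 = 625236/191 - 3 = 624663/191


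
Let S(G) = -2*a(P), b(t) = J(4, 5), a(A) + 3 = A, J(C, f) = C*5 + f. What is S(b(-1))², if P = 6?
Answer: 36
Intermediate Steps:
J(C, f) = f + 5*C (J(C, f) = 5*C + f = f + 5*C)
a(A) = -3 + A
b(t) = 25 (b(t) = 5 + 5*4 = 5 + 20 = 25)
S(G) = -6 (S(G) = -2*(-3 + 6) = -2*3 = -6)
S(b(-1))² = (-6)² = 36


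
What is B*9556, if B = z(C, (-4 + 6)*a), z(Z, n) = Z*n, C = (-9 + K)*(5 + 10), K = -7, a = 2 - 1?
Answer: -4586880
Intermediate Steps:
a = 1
C = -240 (C = (-9 - 7)*(5 + 10) = -16*15 = -240)
B = -480 (B = -240*(-4 + 6) = -480 ≈ -480.00)
B*9556 = -480*9556 = -4586880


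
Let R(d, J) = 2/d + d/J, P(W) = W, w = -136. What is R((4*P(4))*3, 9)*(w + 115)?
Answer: -903/8 ≈ -112.88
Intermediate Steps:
R((4*P(4))*3, 9)*(w + 115) = (2/(((4*4)*3)) + ((4*4)*3)/9)*(-136 + 115) = (2/((16*3)) + (16*3)*(⅑))*(-21) = (2/48 + 48*(⅑))*(-21) = (2*(1/48) + 16/3)*(-21) = (1/24 + 16/3)*(-21) = (43/8)*(-21) = -903/8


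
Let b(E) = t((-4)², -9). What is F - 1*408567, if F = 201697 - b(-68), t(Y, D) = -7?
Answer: -206863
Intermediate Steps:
b(E) = -7
F = 201704 (F = 201697 - 1*(-7) = 201697 + 7 = 201704)
F - 1*408567 = 201704 - 1*408567 = 201704 - 408567 = -206863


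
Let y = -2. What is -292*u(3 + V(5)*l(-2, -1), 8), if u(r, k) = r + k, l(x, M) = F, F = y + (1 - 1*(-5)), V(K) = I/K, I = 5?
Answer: -4380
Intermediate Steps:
V(K) = 5/K
F = 4 (F = -2 + (1 - 1*(-5)) = -2 + (1 + 5) = -2 + 6 = 4)
l(x, M) = 4
u(r, k) = k + r
-292*u(3 + V(5)*l(-2, -1), 8) = -292*(8 + (3 + (5/5)*4)) = -292*(8 + (3 + (5*(⅕))*4)) = -292*(8 + (3 + 1*4)) = -292*(8 + (3 + 4)) = -292*(8 + 7) = -292*15 = -4380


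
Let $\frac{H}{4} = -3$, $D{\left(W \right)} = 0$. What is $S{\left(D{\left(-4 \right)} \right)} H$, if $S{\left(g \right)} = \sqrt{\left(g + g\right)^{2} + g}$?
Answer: $0$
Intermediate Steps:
$S{\left(g \right)} = \sqrt{g + 4 g^{2}}$ ($S{\left(g \right)} = \sqrt{\left(2 g\right)^{2} + g} = \sqrt{4 g^{2} + g} = \sqrt{g + 4 g^{2}}$)
$H = -12$ ($H = 4 \left(-3\right) = -12$)
$S{\left(D{\left(-4 \right)} \right)} H = \sqrt{0 \left(1 + 4 \cdot 0\right)} \left(-12\right) = \sqrt{0 \left(1 + 0\right)} \left(-12\right) = \sqrt{0 \cdot 1} \left(-12\right) = \sqrt{0} \left(-12\right) = 0 \left(-12\right) = 0$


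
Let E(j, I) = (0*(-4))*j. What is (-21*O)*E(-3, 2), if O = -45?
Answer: 0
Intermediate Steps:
E(j, I) = 0 (E(j, I) = 0*j = 0)
(-21*O)*E(-3, 2) = -21*(-45)*0 = 945*0 = 0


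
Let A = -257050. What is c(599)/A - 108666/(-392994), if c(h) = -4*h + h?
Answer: 1591044751/5612172650 ≈ 0.28350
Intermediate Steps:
c(h) = -3*h
c(599)/A - 108666/(-392994) = -3*599/(-257050) - 108666/(-392994) = -1797*(-1/257050) - 108666*(-1/392994) = 1797/257050 + 6037/21833 = 1591044751/5612172650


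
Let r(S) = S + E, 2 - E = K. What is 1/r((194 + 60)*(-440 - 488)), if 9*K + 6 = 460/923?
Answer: -8307/1958037892 ≈ -4.2425e-6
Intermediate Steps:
K = -5078/8307 (K = -⅔ + (460/923)/9 = -⅔ + (460*(1/923))/9 = -⅔ + (⅑)*(460/923) = -⅔ + 460/8307 = -5078/8307 ≈ -0.61129)
E = 21692/8307 (E = 2 - 1*(-5078/8307) = 2 + 5078/8307 = 21692/8307 ≈ 2.6113)
r(S) = 21692/8307 + S (r(S) = S + 21692/8307 = 21692/8307 + S)
1/r((194 + 60)*(-440 - 488)) = 1/(21692/8307 + (194 + 60)*(-440 - 488)) = 1/(21692/8307 + 254*(-928)) = 1/(21692/8307 - 235712) = 1/(-1958037892/8307) = -8307/1958037892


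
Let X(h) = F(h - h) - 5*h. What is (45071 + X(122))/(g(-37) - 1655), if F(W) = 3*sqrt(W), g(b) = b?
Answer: -44461/1692 ≈ -26.277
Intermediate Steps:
X(h) = -5*h (X(h) = 3*sqrt(h - h) - 5*h = 3*sqrt(0) - 5*h = 3*0 - 5*h = 0 - 5*h = -5*h)
(45071 + X(122))/(g(-37) - 1655) = (45071 - 5*122)/(-37 - 1655) = (45071 - 610)/(-1692) = 44461*(-1/1692) = -44461/1692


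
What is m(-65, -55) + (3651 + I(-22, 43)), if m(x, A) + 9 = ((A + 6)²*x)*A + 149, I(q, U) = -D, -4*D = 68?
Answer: 8587383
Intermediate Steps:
D = -17 (D = -¼*68 = -17)
I(q, U) = 17 (I(q, U) = -1*(-17) = 17)
m(x, A) = 140 + A*x*(6 + A)² (m(x, A) = -9 + (((A + 6)²*x)*A + 149) = -9 + (((6 + A)²*x)*A + 149) = -9 + ((x*(6 + A)²)*A + 149) = -9 + (A*x*(6 + A)² + 149) = -9 + (149 + A*x*(6 + A)²) = 140 + A*x*(6 + A)²)
m(-65, -55) + (3651 + I(-22, 43)) = (140 - 55*(-65)*(6 - 55)²) + (3651 + 17) = (140 - 55*(-65)*(-49)²) + 3668 = (140 - 55*(-65)*2401) + 3668 = (140 + 8583575) + 3668 = 8583715 + 3668 = 8587383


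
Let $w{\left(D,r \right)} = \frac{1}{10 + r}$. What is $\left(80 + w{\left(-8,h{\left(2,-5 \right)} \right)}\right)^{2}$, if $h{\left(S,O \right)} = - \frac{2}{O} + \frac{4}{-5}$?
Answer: $\frac{14784025}{2304} \approx 6416.7$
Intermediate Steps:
$h{\left(S,O \right)} = - \frac{4}{5} - \frac{2}{O}$ ($h{\left(S,O \right)} = - \frac{2}{O} + 4 \left(- \frac{1}{5}\right) = - \frac{2}{O} - \frac{4}{5} = - \frac{4}{5} - \frac{2}{O}$)
$\left(80 + w{\left(-8,h{\left(2,-5 \right)} \right)}\right)^{2} = \left(80 + \frac{1}{10 - \left(\frac{4}{5} + \frac{2}{-5}\right)}\right)^{2} = \left(80 + \frac{1}{10 - \frac{2}{5}}\right)^{2} = \left(80 + \frac{1}{\frac{48}{5}}\right)^{2} = \left(80 + \frac{5}{48}\right)^{2} = \left(\frac{3845}{48}\right)^{2} = \frac{14784025}{2304}$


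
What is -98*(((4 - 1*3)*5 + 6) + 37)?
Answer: -4704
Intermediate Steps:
-98*(((4 - 1*3)*5 + 6) + 37) = -98*(((4 - 3)*5 + 6) + 37) = -98*((1*5 + 6) + 37) = -98*((5 + 6) + 37) = -98*(11 + 37) = -98*48 = -4704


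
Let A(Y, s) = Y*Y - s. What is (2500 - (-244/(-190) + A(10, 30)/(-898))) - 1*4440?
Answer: -82802153/42655 ≈ -1941.2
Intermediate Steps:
A(Y, s) = Y**2 - s
(2500 - (-244/(-190) + A(10, 30)/(-898))) - 1*4440 = (2500 - (-244/(-190) + (10**2 - 1*30)/(-898))) - 1*4440 = (2500 - (-244*(-1/190) + (100 - 30)*(-1/898))) - 4440 = (2500 - (122/95 + 70*(-1/898))) - 4440 = (2500 - (122/95 - 35/449)) - 4440 = (2500 - 1*51453/42655) - 4440 = (2500 - 51453/42655) - 4440 = 106586047/42655 - 4440 = -82802153/42655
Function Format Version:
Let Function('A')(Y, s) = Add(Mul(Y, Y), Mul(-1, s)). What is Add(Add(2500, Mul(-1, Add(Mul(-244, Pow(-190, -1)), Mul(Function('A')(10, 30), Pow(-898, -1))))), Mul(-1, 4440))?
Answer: Rational(-82802153, 42655) ≈ -1941.2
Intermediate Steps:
Function('A')(Y, s) = Add(Pow(Y, 2), Mul(-1, s))
Add(Add(2500, Mul(-1, Add(Mul(-244, Pow(-190, -1)), Mul(Function('A')(10, 30), Pow(-898, -1))))), Mul(-1, 4440)) = Add(Add(2500, Mul(-1, Add(Mul(-244, Pow(-190, -1)), Mul(Add(Pow(10, 2), Mul(-1, 30)), Pow(-898, -1))))), Mul(-1, 4440)) = Add(Add(2500, Mul(-1, Add(Mul(-244, Rational(-1, 190)), Mul(Add(100, -30), Rational(-1, 898))))), -4440) = Add(Add(2500, Mul(-1, Add(Rational(122, 95), Mul(70, Rational(-1, 898))))), -4440) = Add(Add(2500, Mul(-1, Add(Rational(122, 95), Rational(-35, 449)))), -4440) = Add(Add(2500, Mul(-1, Rational(51453, 42655))), -4440) = Add(Add(2500, Rational(-51453, 42655)), -4440) = Add(Rational(106586047, 42655), -4440) = Rational(-82802153, 42655)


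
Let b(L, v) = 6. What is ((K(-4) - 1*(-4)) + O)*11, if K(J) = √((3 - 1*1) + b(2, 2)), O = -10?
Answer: -66 + 22*√2 ≈ -34.887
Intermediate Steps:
K(J) = 2*√2 (K(J) = √((3 - 1*1) + 6) = √((3 - 1) + 6) = √(2 + 6) = √8 = 2*√2)
((K(-4) - 1*(-4)) + O)*11 = ((2*√2 - 1*(-4)) - 10)*11 = ((2*√2 + 4) - 10)*11 = ((4 + 2*√2) - 10)*11 = (-6 + 2*√2)*11 = -66 + 22*√2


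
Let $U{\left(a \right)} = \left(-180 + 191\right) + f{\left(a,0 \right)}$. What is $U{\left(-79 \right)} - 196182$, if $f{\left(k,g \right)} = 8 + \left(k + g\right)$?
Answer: $-196242$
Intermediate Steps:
$f{\left(k,g \right)} = 8 + g + k$ ($f{\left(k,g \right)} = 8 + \left(g + k\right) = 8 + g + k$)
$U{\left(a \right)} = 19 + a$ ($U{\left(a \right)} = \left(-180 + 191\right) + \left(8 + 0 + a\right) = 11 + \left(8 + a\right) = 19 + a$)
$U{\left(-79 \right)} - 196182 = \left(19 - 79\right) - 196182 = -60 - 196182 = -196242$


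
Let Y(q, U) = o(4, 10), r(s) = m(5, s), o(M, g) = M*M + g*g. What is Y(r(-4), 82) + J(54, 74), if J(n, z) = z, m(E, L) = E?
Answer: 190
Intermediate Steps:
o(M, g) = M**2 + g**2
r(s) = 5
Y(q, U) = 116 (Y(q, U) = 4**2 + 10**2 = 16 + 100 = 116)
Y(r(-4), 82) + J(54, 74) = 116 + 74 = 190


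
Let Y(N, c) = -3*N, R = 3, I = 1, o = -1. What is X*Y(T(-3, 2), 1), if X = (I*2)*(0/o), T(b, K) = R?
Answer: 0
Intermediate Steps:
T(b, K) = 3
X = 0 (X = (1*2)*(0/(-1)) = 2*(0*(-1)) = 2*0 = 0)
X*Y(T(-3, 2), 1) = 0*(-3*3) = 0*(-9) = 0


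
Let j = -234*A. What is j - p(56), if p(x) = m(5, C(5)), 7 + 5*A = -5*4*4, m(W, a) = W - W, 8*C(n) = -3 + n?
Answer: 20358/5 ≈ 4071.6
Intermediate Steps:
C(n) = -3/8 + n/8 (C(n) = (-3 + n)/8 = -3/8 + n/8)
m(W, a) = 0
A = -87/5 (A = -7/5 + (-5*4*4)/5 = -7/5 + (-20*4)/5 = -7/5 + (⅕)*(-80) = -7/5 - 16 = -87/5 ≈ -17.400)
p(x) = 0
j = 20358/5 (j = -234*(-87/5) = 20358/5 ≈ 4071.6)
j - p(56) = 20358/5 - 1*0 = 20358/5 + 0 = 20358/5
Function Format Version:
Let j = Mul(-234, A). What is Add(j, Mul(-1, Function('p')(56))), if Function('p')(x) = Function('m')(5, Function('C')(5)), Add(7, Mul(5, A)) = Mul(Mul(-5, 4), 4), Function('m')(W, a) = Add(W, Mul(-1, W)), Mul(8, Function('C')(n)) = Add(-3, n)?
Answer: Rational(20358, 5) ≈ 4071.6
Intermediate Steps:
Function('C')(n) = Add(Rational(-3, 8), Mul(Rational(1, 8), n)) (Function('C')(n) = Mul(Rational(1, 8), Add(-3, n)) = Add(Rational(-3, 8), Mul(Rational(1, 8), n)))
Function('m')(W, a) = 0
A = Rational(-87, 5) (A = Add(Rational(-7, 5), Mul(Rational(1, 5), Mul(Mul(-5, 4), 4))) = Add(Rational(-7, 5), Mul(Rational(1, 5), Mul(-20, 4))) = Add(Rational(-7, 5), Mul(Rational(1, 5), -80)) = Add(Rational(-7, 5), -16) = Rational(-87, 5) ≈ -17.400)
Function('p')(x) = 0
j = Rational(20358, 5) (j = Mul(-234, Rational(-87, 5)) = Rational(20358, 5) ≈ 4071.6)
Add(j, Mul(-1, Function('p')(56))) = Add(Rational(20358, 5), Mul(-1, 0)) = Add(Rational(20358, 5), 0) = Rational(20358, 5)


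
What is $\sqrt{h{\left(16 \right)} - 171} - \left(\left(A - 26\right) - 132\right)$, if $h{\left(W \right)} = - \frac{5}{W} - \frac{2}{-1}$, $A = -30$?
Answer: $188 + \frac{3 i \sqrt{301}}{4} \approx 188.0 + 13.012 i$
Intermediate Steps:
$h{\left(W \right)} = 2 - \frac{5}{W}$ ($h{\left(W \right)} = - \frac{5}{W} - -2 = - \frac{5}{W} + 2 = 2 - \frac{5}{W}$)
$\sqrt{h{\left(16 \right)} - 171} - \left(\left(A - 26\right) - 132\right) = \sqrt{\left(2 - \frac{5}{16}\right) - 171} - \left(\left(-30 - 26\right) - 132\right) = \sqrt{\left(2 - \frac{5}{16}\right) - 171} - \left(-56 - 132\right) = \sqrt{\left(2 - \frac{5}{16}\right) - 171} - -188 = \sqrt{\frac{27}{16} - 171} + 188 = \sqrt{- \frac{2709}{16}} + 188 = \frac{3 i \sqrt{301}}{4} + 188 = 188 + \frac{3 i \sqrt{301}}{4}$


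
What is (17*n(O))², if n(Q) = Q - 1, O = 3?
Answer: 1156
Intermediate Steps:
n(Q) = -1 + Q
(17*n(O))² = (17*(-1 + 3))² = (17*2)² = 34² = 1156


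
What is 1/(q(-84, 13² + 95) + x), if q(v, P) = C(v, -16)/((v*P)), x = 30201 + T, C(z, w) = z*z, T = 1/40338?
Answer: 221859/6700293073 ≈ 3.3112e-5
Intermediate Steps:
T = 1/40338 ≈ 2.4791e-5
C(z, w) = z²
x = 1218247939/40338 (x = 30201 + 1/40338 = 1218247939/40338 ≈ 30201.)
q(v, P) = v/P (q(v, P) = v²/((v*P)) = v²/((P*v)) = v²*(1/(P*v)) = v/P)
1/(q(-84, 13² + 95) + x) = 1/(-84/(13² + 95) + 1218247939/40338) = 1/(-84/(169 + 95) + 1218247939/40338) = 1/(-84/264 + 1218247939/40338) = 1/(-84*1/264 + 1218247939/40338) = 1/(-7/22 + 1218247939/40338) = 1/(6700293073/221859) = 221859/6700293073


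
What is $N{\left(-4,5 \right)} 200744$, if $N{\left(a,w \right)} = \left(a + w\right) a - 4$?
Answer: $-1605952$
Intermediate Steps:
$N{\left(a,w \right)} = -4 + a \left(a + w\right)$ ($N{\left(a,w \right)} = a \left(a + w\right) - 4 = -4 + a \left(a + w\right)$)
$N{\left(-4,5 \right)} 200744 = \left(-4 + \left(-4\right)^{2} - 20\right) 200744 = \left(-4 + 16 - 20\right) 200744 = \left(-8\right) 200744 = -1605952$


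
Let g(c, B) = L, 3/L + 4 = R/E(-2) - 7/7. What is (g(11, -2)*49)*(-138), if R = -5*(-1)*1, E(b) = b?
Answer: 13524/5 ≈ 2704.8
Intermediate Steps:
R = 5 (R = 5*1 = 5)
L = -⅖ (L = 3/(-4 + (5/(-2) - 7/7)) = 3/(-4 + (5*(-½) - 7*⅐)) = 3/(-4 + (-5/2 - 1)) = 3/(-4 - 7/2) = 3/(-15/2) = 3*(-2/15) = -⅖ ≈ -0.40000)
g(c, B) = -⅖
(g(11, -2)*49)*(-138) = -⅖*49*(-138) = -98/5*(-138) = 13524/5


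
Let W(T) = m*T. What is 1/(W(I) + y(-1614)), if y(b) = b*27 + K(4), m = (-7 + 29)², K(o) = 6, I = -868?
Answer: -1/463684 ≈ -2.1566e-6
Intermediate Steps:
m = 484 (m = 22² = 484)
W(T) = 484*T
y(b) = 6 + 27*b (y(b) = b*27 + 6 = 27*b + 6 = 6 + 27*b)
1/(W(I) + y(-1614)) = 1/(484*(-868) + (6 + 27*(-1614))) = 1/(-420112 + (6 - 43578)) = 1/(-420112 - 43572) = 1/(-463684) = -1/463684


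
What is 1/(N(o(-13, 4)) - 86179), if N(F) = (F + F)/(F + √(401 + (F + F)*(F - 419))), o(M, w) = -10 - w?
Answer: -1062501283/91565331849041 + 140*√501/91565331849041 ≈ -1.1604e-5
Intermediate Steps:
N(F) = 2*F/(F + √(401 + 2*F*(-419 + F))) (N(F) = (2*F)/(F + √(401 + (2*F)*(-419 + F))) = (2*F)/(F + √(401 + 2*F*(-419 + F))) = 2*F/(F + √(401 + 2*F*(-419 + F))))
1/(N(o(-13, 4)) - 86179) = 1/(2*(-10 - 1*4)/((-10 - 1*4) + √(401 - 838*(-10 - 1*4) + 2*(-10 - 1*4)²)) - 86179) = 1/(2*(-10 - 4)/((-10 - 4) + √(401 - 838*(-10 - 4) + 2*(-10 - 4)²)) - 86179) = 1/(2*(-14)/(-14 + √(401 - 838*(-14) + 2*(-14)²)) - 86179) = 1/(2*(-14)/(-14 + √(401 + 11732 + 2*196)) - 86179) = 1/(2*(-14)/(-14 + √(401 + 11732 + 392)) - 86179) = 1/(2*(-14)/(-14 + √12525) - 86179) = 1/(2*(-14)/(-14 + 5*√501) - 86179) = 1/(-28/(-14 + 5*√501) - 86179) = 1/(-86179 - 28/(-14 + 5*√501))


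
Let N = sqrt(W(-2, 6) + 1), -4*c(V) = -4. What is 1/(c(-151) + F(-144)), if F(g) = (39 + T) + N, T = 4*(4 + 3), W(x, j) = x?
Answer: 68/4625 - I/4625 ≈ 0.014703 - 0.00021622*I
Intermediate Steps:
T = 28 (T = 4*7 = 28)
c(V) = 1 (c(V) = -1/4*(-4) = 1)
N = I (N = sqrt(-2 + 1) = sqrt(-1) = I ≈ 1.0*I)
F(g) = 67 + I (F(g) = (39 + 28) + I = 67 + I)
1/(c(-151) + F(-144)) = 1/(1 + (67 + I)) = 1/(68 + I) = (68 - I)/4625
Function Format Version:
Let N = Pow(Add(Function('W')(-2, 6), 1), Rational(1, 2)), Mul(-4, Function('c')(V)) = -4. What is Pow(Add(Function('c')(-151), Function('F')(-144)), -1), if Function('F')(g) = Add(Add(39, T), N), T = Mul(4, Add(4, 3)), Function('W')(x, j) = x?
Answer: Add(Rational(68, 4625), Mul(Rational(-1, 4625), I)) ≈ Add(0.014703, Mul(-0.00021622, I))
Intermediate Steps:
T = 28 (T = Mul(4, 7) = 28)
Function('c')(V) = 1 (Function('c')(V) = Mul(Rational(-1, 4), -4) = 1)
N = I (N = Pow(Add(-2, 1), Rational(1, 2)) = Pow(-1, Rational(1, 2)) = I ≈ Mul(1.0000, I))
Function('F')(g) = Add(67, I) (Function('F')(g) = Add(Add(39, 28), I) = Add(67, I))
Pow(Add(Function('c')(-151), Function('F')(-144)), -1) = Pow(Add(1, Add(67, I)), -1) = Pow(Add(68, I), -1) = Mul(Rational(1, 4625), Add(68, Mul(-1, I)))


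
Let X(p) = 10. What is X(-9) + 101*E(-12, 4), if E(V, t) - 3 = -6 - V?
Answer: 919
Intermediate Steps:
E(V, t) = -3 - V (E(V, t) = 3 + (-6 - V) = -3 - V)
X(-9) + 101*E(-12, 4) = 10 + 101*(-3 - 1*(-12)) = 10 + 101*(-3 + 12) = 10 + 101*9 = 10 + 909 = 919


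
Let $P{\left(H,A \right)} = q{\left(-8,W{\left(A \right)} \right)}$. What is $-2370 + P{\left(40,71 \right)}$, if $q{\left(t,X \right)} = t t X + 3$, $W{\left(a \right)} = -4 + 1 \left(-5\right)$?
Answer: $-2943$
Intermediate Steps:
$W{\left(a \right)} = -9$ ($W{\left(a \right)} = -4 - 5 = -9$)
$q{\left(t,X \right)} = 3 + X t^{2}$ ($q{\left(t,X \right)} = t^{2} X + 3 = X t^{2} + 3 = 3 + X t^{2}$)
$P{\left(H,A \right)} = -573$ ($P{\left(H,A \right)} = 3 - 9 \left(-8\right)^{2} = 3 - 576 = -573$)
$-2370 + P{\left(40,71 \right)} = -2370 - 573 = -2943$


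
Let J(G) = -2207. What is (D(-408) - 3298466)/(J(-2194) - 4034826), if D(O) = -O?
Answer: 3298058/4037033 ≈ 0.81695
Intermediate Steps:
(D(-408) - 3298466)/(J(-2194) - 4034826) = (-1*(-408) - 3298466)/(-2207 - 4034826) = (408 - 3298466)/(-4037033) = -3298058*(-1/4037033) = 3298058/4037033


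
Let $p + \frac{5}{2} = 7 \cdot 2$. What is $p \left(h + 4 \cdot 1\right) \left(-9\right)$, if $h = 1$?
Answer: $- \frac{1035}{2} \approx -517.5$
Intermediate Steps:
$p = \frac{23}{2}$ ($p = - \frac{5}{2} + 7 \cdot 2 = - \frac{5}{2} + 14 = \frac{23}{2} \approx 11.5$)
$p \left(h + 4 \cdot 1\right) \left(-9\right) = \frac{23 \left(1 + 4 \cdot 1\right)}{2} \left(-9\right) = \frac{23 \left(1 + 4\right)}{2} \left(-9\right) = \frac{23}{2} \cdot 5 \left(-9\right) = \frac{115}{2} \left(-9\right) = - \frac{1035}{2}$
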